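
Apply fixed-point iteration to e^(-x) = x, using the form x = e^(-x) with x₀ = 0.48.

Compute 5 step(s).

Equation: e^(-x) = x
Fixed-point form: x = e^(-x)
x₀ = 0.48

x_1 = g(0.480000) = 0.618783
x_2 = g(0.618783) = 0.538599
x_3 = g(0.538599) = 0.583565
x_4 = g(0.583565) = 0.557906
x_5 = g(0.557906) = 0.572407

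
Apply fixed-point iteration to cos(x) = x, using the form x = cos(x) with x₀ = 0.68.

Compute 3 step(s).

Equation: cos(x) = x
Fixed-point form: x = cos(x)
x₀ = 0.68

x_1 = g(0.680000) = 0.777573
x_2 = g(0.777573) = 0.712618
x_3 = g(0.712618) = 0.756652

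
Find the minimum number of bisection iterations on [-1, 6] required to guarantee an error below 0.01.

We need (b-a)/2^n ≤ 0.01
(6 - (-1))/2^n ≤ 0.01
7/2^n ≤ 0.01
2^n ≥ 700
n ≥ log₂(700) = 9.45
n ≥ 10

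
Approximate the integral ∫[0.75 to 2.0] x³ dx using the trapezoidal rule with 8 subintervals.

f(x) = x³
a = 0.75, b = 2.0, n = 8
h = (b - a)/n = 0.156250

Trapezoidal rule: (h/2)[f(x₀) + 2f(x₁) + 2f(x₂) + ... + f(xₙ)]

x_0 = 0.7500, f(x_0) = 0.421875, coefficient = 1
x_1 = 0.9062, f(x_1) = 0.744293, coefficient = 2
x_2 = 1.0625, f(x_2) = 1.199463, coefficient = 2
x_3 = 1.2188, f(x_3) = 1.810272, coefficient = 2
x_4 = 1.3750, f(x_4) = 2.599609, coefficient = 2
x_5 = 1.5312, f(x_5) = 3.590363, coefficient = 2
x_6 = 1.6875, f(x_6) = 4.805420, coefficient = 2
x_7 = 1.8438, f(x_7) = 6.267670, coefficient = 2
x_8 = 2.0000, f(x_8) = 8.000000, coefficient = 1

I ≈ (0.156250/2) × 50.456055 = 3.941879
Exact value: 3.920898
Error: 0.020981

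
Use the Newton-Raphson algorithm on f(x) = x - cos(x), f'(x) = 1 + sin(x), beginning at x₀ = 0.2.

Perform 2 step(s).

f(x) = x - cos(x)
f'(x) = 1 + sin(x)
x₀ = 0.2

Newton-Raphson formula: x_{n+1} = x_n - f(x_n)/f'(x_n)

Iteration 1:
  f(0.200000) = -0.780067
  f'(0.200000) = 1.198669
  x_1 = 0.200000 - (-0.780067)/1.198669 = 0.850777
Iteration 2:
  f(0.850777) = 0.191378
  f'(0.850777) = 1.751793
  x_2 = 0.850777 - 0.191378/1.751793 = 0.741530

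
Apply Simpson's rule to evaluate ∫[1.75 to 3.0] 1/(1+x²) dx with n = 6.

f(x) = 1/(1+x²)
a = 1.75, b = 3.0, n = 6
h = (b - a)/n = 0.208333

Simpson's rule: (h/3)[f(x₀) + 4f(x₁) + 2f(x₂) + ... + f(xₙ)]

x_0 = 1.7500, f(x_0) = 0.246154, coefficient = 1
x_1 = 1.9583, f(x_1) = 0.206822, coefficient = 4
x_2 = 2.1667, f(x_2) = 0.175610, coefficient = 2
x_3 = 2.3750, f(x_3) = 0.150588, coefficient = 4
x_4 = 2.5833, f(x_4) = 0.130317, coefficient = 2
x_5 = 2.7917, f(x_5) = 0.113722, coefficient = 4
x_6 = 3.0000, f(x_6) = 0.100000, coefficient = 1

I ≈ (0.208333/3) × 2.842535 = 0.197398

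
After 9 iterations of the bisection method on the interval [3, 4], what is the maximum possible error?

Bisection error bound: |error| ≤ (b-a)/2^n
|error| ≤ (4 - 3)/2^9 = 1/2^9
|error| ≤ 0.0019531250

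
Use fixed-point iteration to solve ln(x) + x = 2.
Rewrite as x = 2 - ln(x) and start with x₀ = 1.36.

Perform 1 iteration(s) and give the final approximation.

Equation: ln(x) + x = 2
Fixed-point form: x = 2 - ln(x)
x₀ = 1.36

x_1 = g(1.360000) = 1.692515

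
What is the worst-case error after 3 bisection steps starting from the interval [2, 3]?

Bisection error bound: |error| ≤ (b-a)/2^n
|error| ≤ (3 - 2)/2^3 = 1/2^3
|error| ≤ 0.1250000000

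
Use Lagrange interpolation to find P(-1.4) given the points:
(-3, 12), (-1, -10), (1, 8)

Lagrange interpolation formula:
P(x) = Σ yᵢ × Lᵢ(x)
where Lᵢ(x) = Π_{j≠i} (x - xⱼ)/(xᵢ - xⱼ)

L_0(-1.4) = (-1.4 - (-1))/(-3 - (-1)) × (-1.4 - 1)/(-3 - 1) = 0.120000
L_1(-1.4) = (-1.4 - (-3))/(-1 - (-3)) × (-1.4 - 1)/(-1 - 1) = 0.960000
L_2(-1.4) = (-1.4 - (-3))/(1 - (-3)) × (-1.4 - (-1))/(1 - (-1)) = -0.080000

P(-1.4) = 12×L_0(-1.4) + (-10)×L_1(-1.4) + 8×L_2(-1.4)
P(-1.4) = -8.800000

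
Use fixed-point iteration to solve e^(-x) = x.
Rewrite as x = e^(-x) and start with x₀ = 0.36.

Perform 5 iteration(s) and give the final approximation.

Equation: e^(-x) = x
Fixed-point form: x = e^(-x)
x₀ = 0.36

x_1 = g(0.360000) = 0.697676
x_2 = g(0.697676) = 0.497741
x_3 = g(0.497741) = 0.607903
x_4 = g(0.607903) = 0.544492
x_5 = g(0.544492) = 0.580137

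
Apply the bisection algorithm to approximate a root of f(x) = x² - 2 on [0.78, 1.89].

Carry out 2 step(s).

f(x) = x² - 2
Initial interval: [0.78, 1.89]

Iteration 1:
  c_1 = (0.780000 + 1.890000)/2 = 1.335000
  f(c_1) = f(1.335000) = -0.217775
  f(a) × f(c) ≥ 0, new interval: [1.335000, 1.890000]
Iteration 2:
  c_2 = (1.335000 + 1.890000)/2 = 1.612500
  f(c_2) = f(1.612500) = 0.600156
  f(a) × f(c) < 0, new interval: [1.335000, 1.612500]

After 2 iteration(s), the approximation is c_2 = 1.612500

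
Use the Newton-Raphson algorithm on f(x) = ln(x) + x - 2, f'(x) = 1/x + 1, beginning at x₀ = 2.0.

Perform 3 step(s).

f(x) = ln(x) + x - 2
f'(x) = 1/x + 1
x₀ = 2.0

Newton-Raphson formula: x_{n+1} = x_n - f(x_n)/f'(x_n)

Iteration 1:
  f(2.000000) = 0.693147
  f'(2.000000) = 1.500000
  x_1 = 2.000000 - 0.693147/1.500000 = 1.537902
Iteration 2:
  f(1.537902) = -0.031679
  f'(1.537902) = 1.650237
  x_2 = 1.537902 - (-0.031679)/1.650237 = 1.557099
Iteration 3:
  f(1.557099) = -0.000077
  f'(1.557099) = 1.642220
  x_3 = 1.557099 - (-0.000077)/1.642220 = 1.557146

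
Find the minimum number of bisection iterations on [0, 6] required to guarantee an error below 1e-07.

We need (b-a)/2^n ≤ 1e-07
(6 - 0)/2^n ≤ 1e-07
6/2^n ≤ 1e-07
2^n ≥ 60000000
n ≥ log₂(60000000) = 25.84
n ≥ 26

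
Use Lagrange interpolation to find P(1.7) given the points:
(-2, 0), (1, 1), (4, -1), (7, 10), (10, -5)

Lagrange interpolation formula:
P(x) = Σ yᵢ × Lᵢ(x)
where Lᵢ(x) = Π_{j≠i} (x - xⱼ)/(xᵢ - xⱼ)

L_0(1.7) = (1.7 - 1)/(-2 - 1) × (1.7 - 4)/(-2 - 4) × (1.7 - 7)/(-2 - 7) × (1.7 - 10)/(-2 - 10) = -0.036432
L_1(1.7) = (1.7 - (-2))/(1 - (-2)) × (1.7 - 4)/(1 - 4) × (1.7 - 7)/(1 - 7) × (1.7 - 10)/(1 - 10) = 0.770278
L_2(1.7) = (1.7 - (-2))/(4 - (-2)) × (1.7 - 1)/(4 - 1) × (1.7 - 7)/(4 - 7) × (1.7 - 10)/(4 - 10) = 0.351648
L_3(1.7) = (1.7 - (-2))/(7 - (-2)) × (1.7 - 1)/(7 - 1) × (1.7 - 4)/(7 - 4) × (1.7 - 10)/(7 - 10) = -0.101735
L_4(1.7) = (1.7 - (-2))/(10 - (-2)) × (1.7 - 1)/(10 - 1) × (1.7 - 4)/(10 - 4) × (1.7 - 7)/(10 - 7) = 0.016241

P(1.7) = 0×L_0(1.7) + 1×L_1(1.7) + (-1)×L_2(1.7) + 10×L_3(1.7) + (-5)×L_4(1.7)
P(1.7) = -0.679923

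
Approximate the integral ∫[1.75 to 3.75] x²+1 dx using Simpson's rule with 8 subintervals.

f(x) = x²+1
a = 1.75, b = 3.75, n = 8
h = (b - a)/n = 0.250000

Simpson's rule: (h/3)[f(x₀) + 4f(x₁) + 2f(x₂) + ... + f(xₙ)]

x_0 = 1.7500, f(x_0) = 4.062500, coefficient = 1
x_1 = 2.0000, f(x_1) = 5.000000, coefficient = 4
x_2 = 2.2500, f(x_2) = 6.062500, coefficient = 2
x_3 = 2.5000, f(x_3) = 7.250000, coefficient = 4
x_4 = 2.7500, f(x_4) = 8.562500, coefficient = 2
x_5 = 3.0000, f(x_5) = 10.000000, coefficient = 4
x_6 = 3.2500, f(x_6) = 11.562500, coefficient = 2
x_7 = 3.5000, f(x_7) = 13.250000, coefficient = 4
x_8 = 3.7500, f(x_8) = 15.062500, coefficient = 1

I ≈ (0.250000/3) × 213.500000 = 17.791667
Exact value: 17.791667
Error: 0.000000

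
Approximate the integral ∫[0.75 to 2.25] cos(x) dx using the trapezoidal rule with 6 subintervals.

f(x) = cos(x)
a = 0.75, b = 2.25, n = 6
h = (b - a)/n = 0.250000

Trapezoidal rule: (h/2)[f(x₀) + 2f(x₁) + 2f(x₂) + ... + f(xₙ)]

x_0 = 0.7500, f(x_0) = 0.731689, coefficient = 1
x_1 = 1.0000, f(x_1) = 0.540302, coefficient = 2
x_2 = 1.2500, f(x_2) = 0.315322, coefficient = 2
x_3 = 1.5000, f(x_3) = 0.070737, coefficient = 2
x_4 = 1.7500, f(x_4) = -0.178246, coefficient = 2
x_5 = 2.0000, f(x_5) = -0.416147, coefficient = 2
x_6 = 2.2500, f(x_6) = -0.628174, coefficient = 1

I ≈ (0.250000/2) × 0.767453 = 0.095932
Exact value: 0.096434
Error: 0.000503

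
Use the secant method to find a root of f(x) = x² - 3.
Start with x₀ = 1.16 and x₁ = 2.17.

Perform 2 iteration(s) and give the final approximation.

f(x) = x² - 3
x₀ = 1.16, x₁ = 2.17

Secant formula: x_{n+1} = x_n - f(x_n)(x_n - x_{n-1})/(f(x_n) - f(x_{n-1}))

Iteration 1:
  f(1.160000) = -1.654400
  f(2.170000) = 1.708900
  x_2 = 2.170000 - 1.708900×(2.170000 - 1.160000)/(1.708900 - (-1.654400))
       = 1.656817
Iteration 2:
  f(2.170000) = 1.708900
  f(1.656817) = -0.254958
  x_3 = 1.656817 - (-0.254958)×(1.656817 - 2.170000)/(-0.254958 - 1.708900)
       = 1.723441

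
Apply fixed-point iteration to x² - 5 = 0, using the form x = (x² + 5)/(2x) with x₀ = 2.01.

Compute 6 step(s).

Equation: x² - 5 = 0
Fixed-point form: x = (x² + 5)/(2x)
x₀ = 2.01

x_1 = g(2.010000) = 2.248781
x_2 = g(2.248781) = 2.236104
x_3 = g(2.236104) = 2.236068
x_4 = g(2.236068) = 2.236068
x_5 = g(2.236068) = 2.236068
x_6 = g(2.236068) = 2.236068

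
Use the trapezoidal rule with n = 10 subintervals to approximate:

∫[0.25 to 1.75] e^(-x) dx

f(x) = e^(-x)
a = 0.25, b = 1.75, n = 10
h = (b - a)/n = 0.150000

Trapezoidal rule: (h/2)[f(x₀) + 2f(x₁) + 2f(x₂) + ... + f(xₙ)]

x_0 = 0.2500, f(x_0) = 0.778801, coefficient = 1
x_1 = 0.4000, f(x_1) = 0.670320, coefficient = 2
x_2 = 0.5500, f(x_2) = 0.576950, coefficient = 2
x_3 = 0.7000, f(x_3) = 0.496585, coefficient = 2
x_4 = 0.8500, f(x_4) = 0.427415, coefficient = 2
x_5 = 1.0000, f(x_5) = 0.367879, coefficient = 2
x_6 = 1.1500, f(x_6) = 0.316637, coefficient = 2
x_7 = 1.3000, f(x_7) = 0.272532, coefficient = 2
x_8 = 1.4500, f(x_8) = 0.234570, coefficient = 2
x_9 = 1.6000, f(x_9) = 0.201897, coefficient = 2
x_10 = 1.7500, f(x_10) = 0.173774, coefficient = 1

I ≈ (0.150000/2) × 8.082145 = 0.606161
Exact value: 0.605027
Error: 0.001134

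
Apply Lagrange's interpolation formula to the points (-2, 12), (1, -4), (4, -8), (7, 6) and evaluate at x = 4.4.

Lagrange interpolation formula:
P(x) = Σ yᵢ × Lᵢ(x)
where Lᵢ(x) = Π_{j≠i} (x - xⱼ)/(xᵢ - xⱼ)

L_0(4.4) = (4.4 - 1)/(-2 - 1) × (4.4 - 4)/(-2 - 4) × (4.4 - 7)/(-2 - 7) = 0.021827
L_1(4.4) = (4.4 - (-2))/(1 - (-2)) × (4.4 - 4)/(1 - 4) × (4.4 - 7)/(1 - 7) = -0.123259
L_2(4.4) = (4.4 - (-2))/(4 - (-2)) × (4.4 - 1)/(4 - 1) × (4.4 - 7)/(4 - 7) = 1.047704
L_3(4.4) = (4.4 - (-2))/(7 - (-2)) × (4.4 - 1)/(7 - 1) × (4.4 - 4)/(7 - 4) = 0.053728

P(4.4) = 12×L_0(4.4) + (-4)×L_1(4.4) + (-8)×L_2(4.4) + 6×L_3(4.4)
P(4.4) = -7.304296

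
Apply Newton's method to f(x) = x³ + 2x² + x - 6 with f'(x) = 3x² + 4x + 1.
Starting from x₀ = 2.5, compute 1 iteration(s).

f(x) = x³ + 2x² + x - 6
f'(x) = 3x² + 4x + 1
x₀ = 2.5

Newton-Raphson formula: x_{n+1} = x_n - f(x_n)/f'(x_n)

Iteration 1:
  f(2.500000) = 24.625000
  f'(2.500000) = 29.750000
  x_1 = 2.500000 - 24.625000/29.750000 = 1.672269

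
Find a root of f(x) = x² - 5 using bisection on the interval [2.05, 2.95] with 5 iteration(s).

f(x) = x² - 5
Initial interval: [2.05, 2.95]

Iteration 1:
  c_1 = (2.050000 + 2.950000)/2 = 2.500000
  f(c_1) = f(2.500000) = 1.250000
  f(a) × f(c) < 0, new interval: [2.050000, 2.500000]
Iteration 2:
  c_2 = (2.050000 + 2.500000)/2 = 2.275000
  f(c_2) = f(2.275000) = 0.175625
  f(a) × f(c) < 0, new interval: [2.050000, 2.275000]
Iteration 3:
  c_3 = (2.050000 + 2.275000)/2 = 2.162500
  f(c_3) = f(2.162500) = -0.323594
  f(a) × f(c) ≥ 0, new interval: [2.162500, 2.275000]
Iteration 4:
  c_4 = (2.162500 + 2.275000)/2 = 2.218750
  f(c_4) = f(2.218750) = -0.077148
  f(a) × f(c) ≥ 0, new interval: [2.218750, 2.275000]
Iteration 5:
  c_5 = (2.218750 + 2.275000)/2 = 2.246875
  f(c_5) = f(2.246875) = 0.048447
  f(a) × f(c) < 0, new interval: [2.218750, 2.246875]

After 5 iteration(s), the approximation is c_5 = 2.246875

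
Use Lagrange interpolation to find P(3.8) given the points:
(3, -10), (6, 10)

Lagrange interpolation formula:
P(x) = Σ yᵢ × Lᵢ(x)
where Lᵢ(x) = Π_{j≠i} (x - xⱼ)/(xᵢ - xⱼ)

L_0(3.8) = (3.8 - 6)/(3 - 6) = 0.733333
L_1(3.8) = (3.8 - 3)/(6 - 3) = 0.266667

P(3.8) = (-10)×L_0(3.8) + 10×L_1(3.8)
P(3.8) = -4.666667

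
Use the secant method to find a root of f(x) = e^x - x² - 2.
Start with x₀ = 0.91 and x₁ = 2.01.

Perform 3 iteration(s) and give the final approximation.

f(x) = e^x - x² - 2
x₀ = 0.91, x₁ = 2.01

Secant formula: x_{n+1} = x_n - f(x_n)(x_n - x_{n-1})/(f(x_n) - f(x_{n-1}))

Iteration 1:
  f(0.910000) = -0.343777
  f(2.010000) = 1.423217
  x_2 = 2.010000 - 1.423217×(2.010000 - 0.910000)/(1.423217 - (-0.343777))
       = 1.124010
Iteration 2:
  f(2.010000) = 1.423217
  f(1.124010) = -0.186229
  x_3 = 1.124010 - (-0.186229)×(1.124010 - 2.010000)/(-0.186229 - 1.423217)
       = 1.226528
Iteration 3:
  f(1.124010) = -0.186229
  f(1.226528) = -0.094999
  x_4 = 1.226528 - (-0.094999)×(1.226528 - 1.124010)/(-0.094999 - (-0.186229))
       = 1.333281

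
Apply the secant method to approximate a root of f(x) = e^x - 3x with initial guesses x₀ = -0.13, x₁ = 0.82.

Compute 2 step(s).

f(x) = e^x - 3x
x₀ = -0.13, x₁ = 0.82

Secant formula: x_{n+1} = x_n - f(x_n)(x_n - x_{n-1})/(f(x_n) - f(x_{n-1}))

Iteration 1:
  f(-0.130000) = 1.268095
  f(0.820000) = -0.189500
  x_2 = 0.820000 - (-0.189500)×(0.820000 - (-0.130000))/(-0.189500 - 1.268095)
       = 0.696492
Iteration 2:
  f(0.820000) = -0.189500
  f(0.696492) = -0.082775
  x_3 = 0.696492 - (-0.082775)×(0.696492 - 0.820000)/(-0.082775 - (-0.189500))
       = 0.600700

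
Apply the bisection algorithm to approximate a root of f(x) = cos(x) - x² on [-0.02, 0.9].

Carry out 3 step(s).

f(x) = cos(x) - x²
Initial interval: [-0.02, 0.9]

Iteration 1:
  c_1 = (-0.020000 + 0.900000)/2 = 0.440000
  f(c_1) = f(0.440000) = 0.711152
  f(a) × f(c) ≥ 0, new interval: [0.440000, 0.900000]
Iteration 2:
  c_2 = (0.440000 + 0.900000)/2 = 0.670000
  f(c_2) = f(0.670000) = 0.334922
  f(a) × f(c) ≥ 0, new interval: [0.670000, 0.900000]
Iteration 3:
  c_3 = (0.670000 + 0.900000)/2 = 0.785000
  f(c_3) = f(0.785000) = 0.091163
  f(a) × f(c) ≥ 0, new interval: [0.785000, 0.900000]

After 3 iteration(s), the approximation is c_3 = 0.785000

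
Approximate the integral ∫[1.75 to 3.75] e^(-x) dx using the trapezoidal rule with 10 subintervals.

f(x) = e^(-x)
a = 1.75, b = 3.75, n = 10
h = (b - a)/n = 0.200000

Trapezoidal rule: (h/2)[f(x₀) + 2f(x₁) + 2f(x₂) + ... + f(xₙ)]

x_0 = 1.7500, f(x_0) = 0.173774, coefficient = 1
x_1 = 1.9500, f(x_1) = 0.142274, coefficient = 2
x_2 = 2.1500, f(x_2) = 0.116484, coefficient = 2
x_3 = 2.3500, f(x_3) = 0.095369, coefficient = 2
x_4 = 2.5500, f(x_4) = 0.078082, coefficient = 2
x_5 = 2.7500, f(x_5) = 0.063928, coefficient = 2
x_6 = 2.9500, f(x_6) = 0.052340, coefficient = 2
x_7 = 3.1500, f(x_7) = 0.042852, coefficient = 2
x_8 = 3.3500, f(x_8) = 0.035084, coefficient = 2
x_9 = 3.5500, f(x_9) = 0.028725, coefficient = 2
x_10 = 3.7500, f(x_10) = 0.023518, coefficient = 1

I ≈ (0.200000/2) × 1.507567 = 0.150757
Exact value: 0.150256
Error: 0.000501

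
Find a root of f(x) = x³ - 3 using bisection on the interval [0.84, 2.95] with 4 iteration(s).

f(x) = x³ - 3
Initial interval: [0.84, 2.95]

Iteration 1:
  c_1 = (0.840000 + 2.950000)/2 = 1.895000
  f(c_1) = f(1.895000) = 3.804992
  f(a) × f(c) < 0, new interval: [0.840000, 1.895000]
Iteration 2:
  c_2 = (0.840000 + 1.895000)/2 = 1.367500
  f(c_2) = f(1.367500) = -0.442698
  f(a) × f(c) ≥ 0, new interval: [1.367500, 1.895000]
Iteration 3:
  c_3 = (1.367500 + 1.895000)/2 = 1.631250
  f(c_3) = f(1.631250) = 1.340718
  f(a) × f(c) < 0, new interval: [1.367500, 1.631250]
Iteration 4:
  c_4 = (1.367500 + 1.631250)/2 = 1.499375
  f(c_4) = f(1.499375) = 0.370783
  f(a) × f(c) < 0, new interval: [1.367500, 1.499375]

After 4 iteration(s), the approximation is c_4 = 1.499375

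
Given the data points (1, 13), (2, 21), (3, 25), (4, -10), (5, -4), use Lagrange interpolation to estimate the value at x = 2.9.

Lagrange interpolation formula:
P(x) = Σ yᵢ × Lᵢ(x)
where Lᵢ(x) = Π_{j≠i} (x - xⱼ)/(xᵢ - xⱼ)

L_0(2.9) = (2.9 - 2)/(1 - 2) × (2.9 - 3)/(1 - 3) × (2.9 - 4)/(1 - 4) × (2.9 - 5)/(1 - 5) = -0.008663
L_1(2.9) = (2.9 - 1)/(2 - 1) × (2.9 - 3)/(2 - 3) × (2.9 - 4)/(2 - 4) × (2.9 - 5)/(2 - 5) = 0.073150
L_2(2.9) = (2.9 - 1)/(3 - 1) × (2.9 - 2)/(3 - 2) × (2.9 - 4)/(3 - 4) × (2.9 - 5)/(3 - 5) = 0.987525
L_3(2.9) = (2.9 - 1)/(4 - 1) × (2.9 - 2)/(4 - 2) × (2.9 - 3)/(4 - 3) × (2.9 - 5)/(4 - 5) = -0.059850
L_4(2.9) = (2.9 - 1)/(5 - 1) × (2.9 - 2)/(5 - 2) × (2.9 - 3)/(5 - 3) × (2.9 - 4)/(5 - 4) = 0.007838

P(2.9) = 13×L_0(2.9) + 21×L_1(2.9) + 25×L_2(2.9) + (-10)×L_3(2.9) + (-4)×L_4(2.9)
P(2.9) = 26.678812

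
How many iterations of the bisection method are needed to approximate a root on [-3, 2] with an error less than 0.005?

We need (b-a)/2^n ≤ 0.005
(2 - (-3))/2^n ≤ 0.005
5/2^n ≤ 0.005
2^n ≥ 1000
n ≥ log₂(1000) = 9.97
n ≥ 10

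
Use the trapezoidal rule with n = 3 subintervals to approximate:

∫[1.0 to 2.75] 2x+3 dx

f(x) = 2x+3
a = 1.0, b = 2.75, n = 3
h = (b - a)/n = 0.583333

Trapezoidal rule: (h/2)[f(x₀) + 2f(x₁) + 2f(x₂) + ... + f(xₙ)]

x_0 = 1.0000, f(x_0) = 5.000000, coefficient = 1
x_1 = 1.5833, f(x_1) = 6.166667, coefficient = 2
x_2 = 2.1667, f(x_2) = 7.333333, coefficient = 2
x_3 = 2.7500, f(x_3) = 8.500000, coefficient = 1

I ≈ (0.583333/2) × 40.500000 = 11.812500
Exact value: 11.812500
Error: 0.000000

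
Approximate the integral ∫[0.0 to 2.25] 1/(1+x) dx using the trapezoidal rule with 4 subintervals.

f(x) = 1/(1+x)
a = 0.0, b = 2.25, n = 4
h = (b - a)/n = 0.562500

Trapezoidal rule: (h/2)[f(x₀) + 2f(x₁) + 2f(x₂) + ... + f(xₙ)]

x_0 = 0.0000, f(x_0) = 1.000000, coefficient = 1
x_1 = 0.5625, f(x_1) = 0.640000, coefficient = 2
x_2 = 1.1250, f(x_2) = 0.470588, coefficient = 2
x_3 = 1.6875, f(x_3) = 0.372093, coefficient = 2
x_4 = 2.2500, f(x_4) = 0.307692, coefficient = 1

I ≈ (0.562500/2) × 4.273055 = 1.201797
Exact value: 1.178655
Error: 0.023142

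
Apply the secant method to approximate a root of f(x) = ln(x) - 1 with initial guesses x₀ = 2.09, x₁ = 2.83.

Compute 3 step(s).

f(x) = ln(x) - 1
x₀ = 2.09, x₁ = 2.83

Secant formula: x_{n+1} = x_n - f(x_n)(x_n - x_{n-1})/(f(x_n) - f(x_{n-1}))

Iteration 1:
  f(2.090000) = -0.262836
  f(2.830000) = 0.040277
  x_2 = 2.830000 - 0.040277×(2.830000 - 2.090000)/(0.040277 - (-0.262836))
       = 2.731671
Iteration 2:
  f(2.830000) = 0.040277
  f(2.731671) = 0.004914
  x_3 = 2.731671 - 0.004914×(2.731671 - 2.830000)/(0.004914 - 0.040277)
       = 2.718009
Iteration 3:
  f(2.731671) = 0.004914
  f(2.718009) = -0.000100
  x_4 = 2.718009 - (-0.000100)×(2.718009 - 2.731671)/(-0.000100 - 0.004914)
       = 2.718283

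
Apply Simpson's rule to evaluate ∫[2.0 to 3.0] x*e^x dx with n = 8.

f(x) = x*e^x
a = 2.0, b = 3.0, n = 8
h = (b - a)/n = 0.125000

Simpson's rule: (h/3)[f(x₀) + 4f(x₁) + 2f(x₂) + ... + f(xₙ)]

x_0 = 2.0000, f(x_0) = 14.778112, coefficient = 1
x_1 = 2.1250, f(x_1) = 17.792407, coefficient = 4
x_2 = 2.2500, f(x_2) = 21.347406, coefficient = 2
x_3 = 2.3750, f(x_3) = 25.533656, coefficient = 4
x_4 = 2.5000, f(x_4) = 30.456235, coefficient = 2
x_5 = 2.6250, f(x_5) = 36.237007, coefficient = 4
x_6 = 2.7500, f(x_6) = 43.017238, coefficient = 2
x_7 = 2.8750, f(x_7) = 50.960594, coefficient = 4
x_8 = 3.0000, f(x_8) = 60.256611, coefficient = 1

I ≈ (0.125000/3) × 786.771140 = 32.782131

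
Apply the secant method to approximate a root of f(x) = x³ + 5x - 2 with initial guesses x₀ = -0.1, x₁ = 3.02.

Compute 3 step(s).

f(x) = x³ + 5x - 2
x₀ = -0.1, x₁ = 3.02

Secant formula: x_{n+1} = x_n - f(x_n)(x_n - x_{n-1})/(f(x_n) - f(x_{n-1}))

Iteration 1:
  f(-0.100000) = -2.501000
  f(3.020000) = 40.643608
  x_2 = 3.020000 - 40.643608×(3.020000 - (-0.100000))/(40.643608 - (-2.501000))
       = 0.080860
Iteration 2:
  f(3.020000) = 40.643608
  f(0.080860) = -1.595173
  x_3 = 0.080860 - (-1.595173)×(0.080860 - 3.020000)/(-1.595173 - 40.643608)
       = 0.191858
Iteration 3:
  f(0.080860) = -1.595173
  f(0.191858) = -1.033647
  x_4 = 0.191858 - (-1.033647)×(0.191858 - 0.080860)/(-1.033647 - (-1.595173))
       = 0.396182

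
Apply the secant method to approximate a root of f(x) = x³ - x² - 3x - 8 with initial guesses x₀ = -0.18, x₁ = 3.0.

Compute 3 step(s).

f(x) = x³ - x² - 3x - 8
x₀ = -0.18, x₁ = 3.0

Secant formula: x_{n+1} = x_n - f(x_n)(x_n - x_{n-1})/(f(x_n) - f(x_{n-1}))

Iteration 1:
  f(-0.180000) = -7.498232
  f(3.000000) = 1.000000
  x_2 = 3.000000 - 1.000000×(3.000000 - (-0.180000))/(1.000000 - (-7.498232))
       = 2.625805
Iteration 2:
  f(3.000000) = 1.000000
  f(2.625805) = -4.667736
  x_3 = 2.625805 - (-4.667736)×(2.625805 - 3.000000)/(-4.667736 - 1.000000)
       = 2.933978
Iteration 3:
  f(2.625805) = -4.667736
  f(2.933978) = -0.153813
  x_4 = 2.933978 - (-0.153813)×(2.933978 - 2.625805)/(-0.153813 - (-4.667736))
       = 2.944479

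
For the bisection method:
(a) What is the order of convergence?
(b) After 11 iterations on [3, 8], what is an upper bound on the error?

(a) Bisection has linear (order 1) convergence; the error is halved each step.

(b) Error bound = (b-a)/2^n = (8 - 3)/2^{11}
    = 5/2^{11}

(a) 1 (linear); (b) error ≤ 2.44e-03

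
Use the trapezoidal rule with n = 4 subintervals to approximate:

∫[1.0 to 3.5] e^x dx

f(x) = e^x
a = 1.0, b = 3.5, n = 4
h = (b - a)/n = 0.625000

Trapezoidal rule: (h/2)[f(x₀) + 2f(x₁) + 2f(x₂) + ... + f(xₙ)]

x_0 = 1.0000, f(x_0) = 2.718282, coefficient = 1
x_1 = 1.6250, f(x_1) = 5.078419, coefficient = 2
x_2 = 2.2500, f(x_2) = 9.487736, coefficient = 2
x_3 = 2.8750, f(x_3) = 17.725424, coefficient = 2
x_4 = 3.5000, f(x_4) = 33.115452, coefficient = 1

I ≈ (0.625000/2) × 100.416892 = 31.380279
Exact value: 30.397170
Error: 0.983109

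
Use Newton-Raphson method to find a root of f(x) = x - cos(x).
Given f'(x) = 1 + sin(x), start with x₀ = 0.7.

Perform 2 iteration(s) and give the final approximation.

f(x) = x - cos(x)
f'(x) = 1 + sin(x)
x₀ = 0.7

Newton-Raphson formula: x_{n+1} = x_n - f(x_n)/f'(x_n)

Iteration 1:
  f(0.700000) = -0.064842
  f'(0.700000) = 1.644218
  x_1 = 0.700000 - (-0.064842)/1.644218 = 0.739436
Iteration 2:
  f(0.739436) = 0.000588
  f'(0.739436) = 1.673872
  x_2 = 0.739436 - 0.000588/1.673872 = 0.739085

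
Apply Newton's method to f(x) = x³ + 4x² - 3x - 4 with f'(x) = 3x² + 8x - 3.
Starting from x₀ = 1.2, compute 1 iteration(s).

f(x) = x³ + 4x² - 3x - 4
f'(x) = 3x² + 8x - 3
x₀ = 1.2

Newton-Raphson formula: x_{n+1} = x_n - f(x_n)/f'(x_n)

Iteration 1:
  f(1.200000) = -0.112000
  f'(1.200000) = 10.920000
  x_1 = 1.200000 - (-0.112000)/10.920000 = 1.210256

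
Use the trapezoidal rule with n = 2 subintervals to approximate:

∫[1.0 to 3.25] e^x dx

f(x) = e^x
a = 1.0, b = 3.25, n = 2
h = (b - a)/n = 1.125000

Trapezoidal rule: (h/2)[f(x₀) + 2f(x₁) + 2f(x₂) + ... + f(xₙ)]

x_0 = 1.0000, f(x_0) = 2.718282, coefficient = 1
x_1 = 2.1250, f(x_1) = 8.372897, coefficient = 2
x_2 = 3.2500, f(x_2) = 25.790340, coefficient = 1

I ≈ (1.125000/2) × 45.254417 = 25.455609
Exact value: 23.072058
Error: 2.383551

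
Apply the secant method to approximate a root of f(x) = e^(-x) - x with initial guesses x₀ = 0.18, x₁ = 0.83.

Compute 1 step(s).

f(x) = e^(-x) - x
x₀ = 0.18, x₁ = 0.83

Secant formula: x_{n+1} = x_n - f(x_n)(x_n - x_{n-1})/(f(x_n) - f(x_{n-1}))

Iteration 1:
  f(0.180000) = 0.655270
  f(0.830000) = -0.393951
  x_2 = 0.830000 - (-0.393951)×(0.830000 - 0.180000)/(-0.393951 - 0.655270)
       = 0.585945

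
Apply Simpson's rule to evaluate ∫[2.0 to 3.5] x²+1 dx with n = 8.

f(x) = x²+1
a = 2.0, b = 3.5, n = 8
h = (b - a)/n = 0.187500

Simpson's rule: (h/3)[f(x₀) + 4f(x₁) + 2f(x₂) + ... + f(xₙ)]

x_0 = 2.0000, f(x_0) = 5.000000, coefficient = 1
x_1 = 2.1875, f(x_1) = 5.785156, coefficient = 4
x_2 = 2.3750, f(x_2) = 6.640625, coefficient = 2
x_3 = 2.5625, f(x_3) = 7.566406, coefficient = 4
x_4 = 2.7500, f(x_4) = 8.562500, coefficient = 2
x_5 = 2.9375, f(x_5) = 9.628906, coefficient = 4
x_6 = 3.1250, f(x_6) = 10.765625, coefficient = 2
x_7 = 3.3125, f(x_7) = 11.972656, coefficient = 4
x_8 = 3.5000, f(x_8) = 13.250000, coefficient = 1

I ≈ (0.187500/3) × 210.000000 = 13.125000
Exact value: 13.125000
Error: 0.000000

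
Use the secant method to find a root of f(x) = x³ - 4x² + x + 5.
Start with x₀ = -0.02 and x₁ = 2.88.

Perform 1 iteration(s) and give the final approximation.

f(x) = x³ - 4x² + x + 5
x₀ = -0.02, x₁ = 2.88

Secant formula: x_{n+1} = x_n - f(x_n)(x_n - x_{n-1})/(f(x_n) - f(x_{n-1}))

Iteration 1:
  f(-0.020000) = 4.978392
  f(2.880000) = -1.409728
  x_2 = 2.880000 - (-1.409728)×(2.880000 - (-0.020000))/(-1.409728 - 4.978392)
       = 2.240029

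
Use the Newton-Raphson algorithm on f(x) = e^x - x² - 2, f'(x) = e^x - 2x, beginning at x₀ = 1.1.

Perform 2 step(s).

f(x) = e^x - x² - 2
f'(x) = e^x - 2x
x₀ = 1.1

Newton-Raphson formula: x_{n+1} = x_n - f(x_n)/f'(x_n)

Iteration 1:
  f(1.100000) = -0.205834
  f'(1.100000) = 0.804166
  x_1 = 1.100000 - (-0.205834)/0.804166 = 1.355960
Iteration 2:
  f(1.355960) = 0.041856
  f'(1.355960) = 1.168564
  x_2 = 1.355960 - 0.041856/1.168564 = 1.320141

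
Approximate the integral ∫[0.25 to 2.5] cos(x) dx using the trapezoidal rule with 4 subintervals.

f(x) = cos(x)
a = 0.25, b = 2.5, n = 4
h = (b - a)/n = 0.562500

Trapezoidal rule: (h/2)[f(x₀) + 2f(x₁) + 2f(x₂) + ... + f(xₙ)]

x_0 = 0.2500, f(x_0) = 0.968912, coefficient = 1
x_1 = 0.8125, f(x_1) = 0.687686, coefficient = 2
x_2 = 1.3750, f(x_2) = 0.194548, coefficient = 2
x_3 = 1.9375, f(x_3) = -0.358540, coefficient = 2
x_4 = 2.5000, f(x_4) = -0.801144, coefficient = 1

I ≈ (0.562500/2) × 1.215155 = 0.341762
Exact value: 0.351068
Error: 0.009306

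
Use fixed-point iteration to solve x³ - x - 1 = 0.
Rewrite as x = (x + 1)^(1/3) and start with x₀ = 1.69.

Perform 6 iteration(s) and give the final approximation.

Equation: x³ - x - 1 = 0
Fixed-point form: x = (x + 1)^(1/3)
x₀ = 1.69

x_1 = g(1.690000) = 1.390755
x_2 = g(1.390755) = 1.337145
x_3 = g(1.337145) = 1.327074
x_4 = g(1.327074) = 1.325165
x_5 = g(1.325165) = 1.324803
x_6 = g(1.324803) = 1.324734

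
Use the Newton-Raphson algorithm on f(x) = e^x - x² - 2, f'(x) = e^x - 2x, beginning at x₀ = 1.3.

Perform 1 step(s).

f(x) = e^x - x² - 2
f'(x) = e^x - 2x
x₀ = 1.3

Newton-Raphson formula: x_{n+1} = x_n - f(x_n)/f'(x_n)

Iteration 1:
  f(1.300000) = -0.020703
  f'(1.300000) = 1.069297
  x_1 = 1.300000 - (-0.020703)/1.069297 = 1.319362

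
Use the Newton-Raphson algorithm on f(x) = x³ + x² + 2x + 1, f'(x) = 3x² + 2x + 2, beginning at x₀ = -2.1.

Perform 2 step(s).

f(x) = x³ + x² + 2x + 1
f'(x) = 3x² + 2x + 2
x₀ = -2.1

Newton-Raphson formula: x_{n+1} = x_n - f(x_n)/f'(x_n)

Iteration 1:
  f(-2.100000) = -8.051000
  f'(-2.100000) = 11.030000
  x_1 = -2.100000 - (-8.051000)/11.030000 = -1.370082
Iteration 2:
  f(-1.370082) = -2.434852
  f'(-1.370082) = 4.891208
  x_2 = -1.370082 - (-2.434852)/4.891208 = -0.872280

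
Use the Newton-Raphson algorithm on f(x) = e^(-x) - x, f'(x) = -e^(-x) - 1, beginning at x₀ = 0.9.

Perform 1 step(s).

f(x) = e^(-x) - x
f'(x) = -e^(-x) - 1
x₀ = 0.9

Newton-Raphson formula: x_{n+1} = x_n - f(x_n)/f'(x_n)

Iteration 1:
  f(0.900000) = -0.493430
  f'(0.900000) = -1.406570
  x_1 = 0.900000 - (-0.493430)/(-1.406570) = 0.549196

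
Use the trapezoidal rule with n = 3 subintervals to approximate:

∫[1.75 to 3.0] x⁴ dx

f(x) = x⁴
a = 1.75, b = 3.0, n = 3
h = (b - a)/n = 0.416667

Trapezoidal rule: (h/2)[f(x₀) + 2f(x₁) + 2f(x₂) + ... + f(xₙ)]

x_0 = 1.7500, f(x_0) = 9.378906, coefficient = 1
x_1 = 2.1667, f(x_1) = 22.037809, coefficient = 2
x_2 = 2.5833, f(x_2) = 44.537085, coefficient = 2
x_3 = 3.0000, f(x_3) = 81.000000, coefficient = 1

I ≈ (0.416667/2) × 223.528694 = 46.568478
Exact value: 45.317383
Error: 1.251095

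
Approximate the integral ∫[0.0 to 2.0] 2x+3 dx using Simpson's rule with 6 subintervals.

f(x) = 2x+3
a = 0.0, b = 2.0, n = 6
h = (b - a)/n = 0.333333

Simpson's rule: (h/3)[f(x₀) + 4f(x₁) + 2f(x₂) + ... + f(xₙ)]

x_0 = 0.0000, f(x_0) = 3.000000, coefficient = 1
x_1 = 0.3333, f(x_1) = 3.666667, coefficient = 4
x_2 = 0.6667, f(x_2) = 4.333333, coefficient = 2
x_3 = 1.0000, f(x_3) = 5.000000, coefficient = 4
x_4 = 1.3333, f(x_4) = 5.666667, coefficient = 2
x_5 = 1.6667, f(x_5) = 6.333333, coefficient = 4
x_6 = 2.0000, f(x_6) = 7.000000, coefficient = 1

I ≈ (0.333333/3) × 90.000000 = 10.000000
Exact value: 10.000000
Error: 0.000000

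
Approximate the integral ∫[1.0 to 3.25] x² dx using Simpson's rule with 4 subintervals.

f(x) = x²
a = 1.0, b = 3.25, n = 4
h = (b - a)/n = 0.562500

Simpson's rule: (h/3)[f(x₀) + 4f(x₁) + 2f(x₂) + ... + f(xₙ)]

x_0 = 1.0000, f(x_0) = 1.000000, coefficient = 1
x_1 = 1.5625, f(x_1) = 2.441406, coefficient = 4
x_2 = 2.1250, f(x_2) = 4.515625, coefficient = 2
x_3 = 2.6875, f(x_3) = 7.222656, coefficient = 4
x_4 = 3.2500, f(x_4) = 10.562500, coefficient = 1

I ≈ (0.562500/3) × 59.250000 = 11.109375
Exact value: 11.109375
Error: 0.000000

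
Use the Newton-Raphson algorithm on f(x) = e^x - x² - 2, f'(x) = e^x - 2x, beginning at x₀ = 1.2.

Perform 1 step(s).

f(x) = e^x - x² - 2
f'(x) = e^x - 2x
x₀ = 1.2

Newton-Raphson formula: x_{n+1} = x_n - f(x_n)/f'(x_n)

Iteration 1:
  f(1.200000) = -0.119883
  f'(1.200000) = 0.920117
  x_1 = 1.200000 - (-0.119883)/0.920117 = 1.330291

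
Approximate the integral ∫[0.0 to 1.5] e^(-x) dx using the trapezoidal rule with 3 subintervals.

f(x) = e^(-x)
a = 0.0, b = 1.5, n = 3
h = (b - a)/n = 0.500000

Trapezoidal rule: (h/2)[f(x₀) + 2f(x₁) + 2f(x₂) + ... + f(xₙ)]

x_0 = 0.0000, f(x_0) = 1.000000, coefficient = 1
x_1 = 0.5000, f(x_1) = 0.606531, coefficient = 2
x_2 = 1.0000, f(x_2) = 0.367879, coefficient = 2
x_3 = 1.5000, f(x_3) = 0.223130, coefficient = 1

I ≈ (0.500000/2) × 3.171950 = 0.792988
Exact value: 0.776870
Error: 0.016118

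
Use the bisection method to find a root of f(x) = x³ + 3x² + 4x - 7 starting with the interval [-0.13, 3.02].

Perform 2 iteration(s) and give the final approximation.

f(x) = x³ + 3x² + 4x - 7
Initial interval: [-0.13, 3.02]

Iteration 1:
  c_1 = (-0.130000 + 3.020000)/2 = 1.445000
  f(c_1) = f(1.445000) = 8.061271
  f(a) × f(c) < 0, new interval: [-0.130000, 1.445000]
Iteration 2:
  c_2 = (-0.130000 + 1.445000)/2 = 0.657500
  f(c_2) = f(0.657500) = -2.788840
  f(a) × f(c) ≥ 0, new interval: [0.657500, 1.445000]

After 2 iteration(s), the approximation is c_2 = 0.657500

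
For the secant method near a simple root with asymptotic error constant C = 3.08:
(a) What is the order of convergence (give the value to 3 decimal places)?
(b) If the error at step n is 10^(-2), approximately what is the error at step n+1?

(a) Secant method has superlinear convergence with order φ = (1+√5)/2 ≈ 1.618.
    This means |e_{n+1}| ≈ C|e_n|^1.618.

(b) With |e_n| = 10^(-2) and C = 3.08:
    |e_{n+1}| ≈ 3.08 × (10^(-2))^1.618 = 3.08 × 10^(-3.24)

(a) ≈ 1.618 (golden ratio); (b) |e_{n+1}| ≈ 1.788e-03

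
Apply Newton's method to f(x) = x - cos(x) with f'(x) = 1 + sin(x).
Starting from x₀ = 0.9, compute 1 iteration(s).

f(x) = x - cos(x)
f'(x) = 1 + sin(x)
x₀ = 0.9

Newton-Raphson formula: x_{n+1} = x_n - f(x_n)/f'(x_n)

Iteration 1:
  f(0.900000) = 0.278390
  f'(0.900000) = 1.783327
  x_1 = 0.900000 - 0.278390/1.783327 = 0.743893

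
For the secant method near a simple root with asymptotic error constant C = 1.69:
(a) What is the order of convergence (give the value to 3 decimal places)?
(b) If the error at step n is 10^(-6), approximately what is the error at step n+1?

(a) Secant method has superlinear convergence with order φ = (1+√5)/2 ≈ 1.618.
    This means |e_{n+1}| ≈ C|e_n|^1.618.

(b) With |e_n| = 10^(-6) and C = 1.69:
    |e_{n+1}| ≈ 1.69 × (10^(-6))^1.618 = 1.69 × 10^(-9.71)

(a) ≈ 1.618 (golden ratio); (b) |e_{n+1}| ≈ 3.309e-10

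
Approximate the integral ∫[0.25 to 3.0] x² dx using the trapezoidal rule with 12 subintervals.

f(x) = x²
a = 0.25, b = 3.0, n = 12
h = (b - a)/n = 0.229167

Trapezoidal rule: (h/2)[f(x₀) + 2f(x₁) + 2f(x₂) + ... + f(xₙ)]

x_0 = 0.2500, f(x_0) = 0.062500, coefficient = 1
x_1 = 0.4792, f(x_1) = 0.229601, coefficient = 2
x_2 = 0.7083, f(x_2) = 0.501736, coefficient = 2
x_3 = 0.9375, f(x_3) = 0.878906, coefficient = 2
x_4 = 1.1667, f(x_4) = 1.361111, coefficient = 2
x_5 = 1.3958, f(x_5) = 1.948351, coefficient = 2
x_6 = 1.6250, f(x_6) = 2.640625, coefficient = 2
x_7 = 1.8542, f(x_7) = 3.437934, coefficient = 2
x_8 = 2.0833, f(x_8) = 4.340278, coefficient = 2
x_9 = 2.3125, f(x_9) = 5.347656, coefficient = 2
x_10 = 2.5417, f(x_10) = 6.460069, coefficient = 2
x_11 = 2.7708, f(x_11) = 7.677517, coefficient = 2
x_12 = 3.0000, f(x_12) = 9.000000, coefficient = 1

I ≈ (0.229167/2) × 78.710069 = 9.018862
Exact value: 8.994792
Error: 0.024070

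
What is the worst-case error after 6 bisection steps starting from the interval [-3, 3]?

Bisection error bound: |error| ≤ (b-a)/2^n
|error| ≤ (3 - (-3))/2^6 = 6/2^6
|error| ≤ 0.0937500000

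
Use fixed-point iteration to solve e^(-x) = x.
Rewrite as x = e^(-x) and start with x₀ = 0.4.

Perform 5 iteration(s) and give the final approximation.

Equation: e^(-x) = x
Fixed-point form: x = e^(-x)
x₀ = 0.4

x_1 = g(0.400000) = 0.670320
x_2 = g(0.670320) = 0.511545
x_3 = g(0.511545) = 0.599569
x_4 = g(0.599569) = 0.549048
x_5 = g(0.549048) = 0.577499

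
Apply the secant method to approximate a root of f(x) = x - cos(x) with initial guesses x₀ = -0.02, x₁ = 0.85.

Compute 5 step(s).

f(x) = x - cos(x)
x₀ = -0.02, x₁ = 0.85

Secant formula: x_{n+1} = x_n - f(x_n)(x_n - x_{n-1})/(f(x_n) - f(x_{n-1}))

Iteration 1:
  f(-0.020000) = -1.019800
  f(0.850000) = 0.190017
  x_2 = 0.850000 - 0.190017×(0.850000 - (-0.020000))/(0.190017 - (-1.019800))
       = 0.713356
Iteration 2:
  f(0.850000) = 0.190017
  f(0.713356) = -0.042815
  x_3 = 0.713356 - (-0.042815)×(0.713356 - 0.850000)/(-0.042815 - 0.190017)
       = 0.738483
Iteration 3:
  f(0.713356) = -0.042815
  f(0.738483) = -0.001008
  x_4 = 0.738483 - (-0.001008)×(0.738483 - 0.713356)/(-0.001008 - (-0.042815))
       = 0.739089
Iteration 4:
  f(0.738483) = -0.001008
  f(0.739089) = 0.000006
  x_5 = 0.739089 - 0.000006×(0.739089 - 0.738483)/(0.000006 - (-0.001008))
       = 0.739085
Iteration 5:
  f(0.739089) = 0.000006
  f(0.739085) = 0.000000
  x_6 = 0.739085 - 0.000000×(0.739085 - 0.739089)/(0.000000 - 0.000006)
       = 0.739085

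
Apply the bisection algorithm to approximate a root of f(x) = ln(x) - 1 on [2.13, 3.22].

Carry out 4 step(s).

f(x) = ln(x) - 1
Initial interval: [2.13, 3.22]

Iteration 1:
  c_1 = (2.130000 + 3.220000)/2 = 2.675000
  f(c_1) = f(2.675000) = -0.016051
  f(a) × f(c) ≥ 0, new interval: [2.675000, 3.220000]
Iteration 2:
  c_2 = (2.675000 + 3.220000)/2 = 2.947500
  f(c_2) = f(2.947500) = 0.080957
  f(a) × f(c) < 0, new interval: [2.675000, 2.947500]
Iteration 3:
  c_3 = (2.675000 + 2.947500)/2 = 2.811250
  f(c_3) = f(2.811250) = 0.033629
  f(a) × f(c) < 0, new interval: [2.675000, 2.811250]
Iteration 4:
  c_4 = (2.675000 + 2.811250)/2 = 2.743125
  f(c_4) = f(2.743125) = 0.009098
  f(a) × f(c) < 0, new interval: [2.675000, 2.743125]

After 4 iteration(s), the approximation is c_4 = 2.743125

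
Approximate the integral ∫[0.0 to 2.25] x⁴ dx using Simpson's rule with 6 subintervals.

f(x) = x⁴
a = 0.0, b = 2.25, n = 6
h = (b - a)/n = 0.375000

Simpson's rule: (h/3)[f(x₀) + 4f(x₁) + 2f(x₂) + ... + f(xₙ)]

x_0 = 0.0000, f(x_0) = 0.000000, coefficient = 1
x_1 = 0.3750, f(x_1) = 0.019775, coefficient = 4
x_2 = 0.7500, f(x_2) = 0.316406, coefficient = 2
x_3 = 1.1250, f(x_3) = 1.601807, coefficient = 4
x_4 = 1.5000, f(x_4) = 5.062500, coefficient = 2
x_5 = 1.8750, f(x_5) = 12.359619, coefficient = 4
x_6 = 2.2500, f(x_6) = 25.628906, coefficient = 1

I ≈ (0.375000/3) × 92.311523 = 11.538940
Exact value: 11.533008
Error: 0.005933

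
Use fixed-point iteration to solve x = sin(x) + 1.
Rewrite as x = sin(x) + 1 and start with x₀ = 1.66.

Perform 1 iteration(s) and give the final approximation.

Equation: x = sin(x) + 1
Fixed-point form: x = sin(x) + 1
x₀ = 1.66

x_1 = g(1.660000) = 1.996024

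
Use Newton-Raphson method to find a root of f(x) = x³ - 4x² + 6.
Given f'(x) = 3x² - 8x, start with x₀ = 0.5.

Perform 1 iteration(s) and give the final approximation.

f(x) = x³ - 4x² + 6
f'(x) = 3x² - 8x
x₀ = 0.5

Newton-Raphson formula: x_{n+1} = x_n - f(x_n)/f'(x_n)

Iteration 1:
  f(0.500000) = 5.125000
  f'(0.500000) = -3.250000
  x_1 = 0.500000 - 5.125000/(-3.250000) = 2.076923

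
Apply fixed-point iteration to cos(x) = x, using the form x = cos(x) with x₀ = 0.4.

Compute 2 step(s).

Equation: cos(x) = x
Fixed-point form: x = cos(x)
x₀ = 0.4

x_1 = g(0.400000) = 0.921061
x_2 = g(0.921061) = 0.604976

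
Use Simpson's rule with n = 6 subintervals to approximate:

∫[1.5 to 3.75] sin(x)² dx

f(x) = sin(x)²
a = 1.5, b = 3.75, n = 6
h = (b - a)/n = 0.375000

Simpson's rule: (h/3)[f(x₀) + 4f(x₁) + 2f(x₂) + ... + f(xₙ)]

x_0 = 1.5000, f(x_0) = 0.994996, coefficient = 1
x_1 = 1.8750, f(x_1) = 0.910280, coefficient = 4
x_2 = 2.2500, f(x_2) = 0.605398, coefficient = 2
x_3 = 2.6250, f(x_3) = 0.243957, coefficient = 4
x_4 = 3.0000, f(x_4) = 0.019915, coefficient = 2
x_5 = 3.3750, f(x_5) = 0.053497, coefficient = 4
x_6 = 3.7500, f(x_6) = 0.326682, coefficient = 1

I ≈ (0.375000/3) × 7.403239 = 0.925405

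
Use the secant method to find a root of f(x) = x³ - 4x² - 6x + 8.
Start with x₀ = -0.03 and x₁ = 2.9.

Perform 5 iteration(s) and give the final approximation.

f(x) = x³ - 4x² - 6x + 8
x₀ = -0.03, x₁ = 2.9

Secant formula: x_{n+1} = x_n - f(x_n)(x_n - x_{n-1})/(f(x_n) - f(x_{n-1}))

Iteration 1:
  f(-0.030000) = 8.176373
  f(2.900000) = -18.651000
  x_2 = 2.900000 - (-18.651000)×(2.900000 - (-0.030000))/(-18.651000 - 8.176373)
       = 0.862997
Iteration 2:
  f(2.900000) = -18.651000
  f(0.862997) = 0.485688
  x_3 = 0.862997 - 0.485688×(0.862997 - 2.900000)/(0.485688 - (-18.651000))
       = 0.914696
Iteration 3:
  f(0.862997) = 0.485688
  f(0.914696) = -0.069557
  x_4 = 0.914696 - (-0.069557)×(0.914696 - 0.862997)/(-0.069557 - 0.485688)
       = 0.908220
Iteration 4:
  f(0.914696) = -0.069557
  f(0.908220) = 0.000385
  x_5 = 0.908220 - 0.000385×(0.908220 - 0.914696)/(0.000385 - (-0.069557))
       = 0.908255
Iteration 5:
  f(0.908220) = 0.000385
  f(0.908255) = 0.000000
  x_6 = 0.908255 - 0.000000×(0.908255 - 0.908220)/(0.000000 - 0.000385)
       = 0.908256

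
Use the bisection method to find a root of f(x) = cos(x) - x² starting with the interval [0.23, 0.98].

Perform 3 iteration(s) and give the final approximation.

f(x) = cos(x) - x²
Initial interval: [0.23, 0.98]

Iteration 1:
  c_1 = (0.230000 + 0.980000)/2 = 0.605000
  f(c_1) = f(0.605000) = 0.456477
  f(a) × f(c) ≥ 0, new interval: [0.605000, 0.980000]
Iteration 2:
  c_2 = (0.605000 + 0.980000)/2 = 0.792500
  f(c_2) = f(0.792500) = 0.074011
  f(a) × f(c) ≥ 0, new interval: [0.792500, 0.980000]
Iteration 3:
  c_3 = (0.792500 + 0.980000)/2 = 0.886250
  f(c_3) = f(0.886250) = -0.153117
  f(a) × f(c) < 0, new interval: [0.792500, 0.886250]

After 3 iteration(s), the approximation is c_3 = 0.886250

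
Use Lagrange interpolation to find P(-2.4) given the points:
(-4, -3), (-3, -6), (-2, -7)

Lagrange interpolation formula:
P(x) = Σ yᵢ × Lᵢ(x)
where Lᵢ(x) = Π_{j≠i} (x - xⱼ)/(xᵢ - xⱼ)

L_0(-2.4) = (-2.4 - (-3))/(-4 - (-3)) × (-2.4 - (-2))/(-4 - (-2)) = -0.120000
L_1(-2.4) = (-2.4 - (-4))/(-3 - (-4)) × (-2.4 - (-2))/(-3 - (-2)) = 0.640000
L_2(-2.4) = (-2.4 - (-4))/(-2 - (-4)) × (-2.4 - (-3))/(-2 - (-3)) = 0.480000

P(-2.4) = (-3)×L_0(-2.4) + (-6)×L_1(-2.4) + (-7)×L_2(-2.4)
P(-2.4) = -6.840000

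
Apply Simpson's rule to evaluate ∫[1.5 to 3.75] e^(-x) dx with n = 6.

f(x) = e^(-x)
a = 1.5, b = 3.75, n = 6
h = (b - a)/n = 0.375000

Simpson's rule: (h/3)[f(x₀) + 4f(x₁) + 2f(x₂) + ... + f(xₙ)]

x_0 = 1.5000, f(x_0) = 0.223130, coefficient = 1
x_1 = 1.8750, f(x_1) = 0.153355, coefficient = 4
x_2 = 2.2500, f(x_2) = 0.105399, coefficient = 2
x_3 = 2.6250, f(x_3) = 0.072440, coefficient = 4
x_4 = 3.0000, f(x_4) = 0.049787, coefficient = 2
x_5 = 3.3750, f(x_5) = 0.034218, coefficient = 4
x_6 = 3.7500, f(x_6) = 0.023518, coefficient = 1

I ≈ (0.375000/3) × 1.597072 = 0.199634
Exact value: 0.199612
Error: 0.000022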